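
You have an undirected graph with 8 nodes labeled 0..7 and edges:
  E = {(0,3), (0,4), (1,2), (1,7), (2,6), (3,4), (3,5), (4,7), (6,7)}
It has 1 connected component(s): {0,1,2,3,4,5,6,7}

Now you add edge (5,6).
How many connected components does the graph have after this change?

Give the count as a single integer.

Initial component count: 1
Add (5,6): endpoints already in same component. Count unchanged: 1.
New component count: 1

Answer: 1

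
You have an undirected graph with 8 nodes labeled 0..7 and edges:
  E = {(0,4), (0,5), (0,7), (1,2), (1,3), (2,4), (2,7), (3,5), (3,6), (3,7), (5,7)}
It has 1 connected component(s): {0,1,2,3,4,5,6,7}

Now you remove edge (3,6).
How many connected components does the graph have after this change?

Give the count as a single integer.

Initial component count: 1
Remove (3,6): it was a bridge. Count increases: 1 -> 2.
  After removal, components: {0,1,2,3,4,5,7} {6}
New component count: 2

Answer: 2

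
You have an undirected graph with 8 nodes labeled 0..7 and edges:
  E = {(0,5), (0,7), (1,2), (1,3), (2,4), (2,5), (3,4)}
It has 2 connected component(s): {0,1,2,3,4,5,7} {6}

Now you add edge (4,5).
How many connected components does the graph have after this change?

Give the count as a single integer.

Initial component count: 2
Add (4,5): endpoints already in same component. Count unchanged: 2.
New component count: 2

Answer: 2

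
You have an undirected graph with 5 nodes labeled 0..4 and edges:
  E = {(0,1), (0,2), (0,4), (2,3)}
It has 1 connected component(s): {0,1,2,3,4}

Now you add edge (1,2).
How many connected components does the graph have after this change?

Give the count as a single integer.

Answer: 1

Derivation:
Initial component count: 1
Add (1,2): endpoints already in same component. Count unchanged: 1.
New component count: 1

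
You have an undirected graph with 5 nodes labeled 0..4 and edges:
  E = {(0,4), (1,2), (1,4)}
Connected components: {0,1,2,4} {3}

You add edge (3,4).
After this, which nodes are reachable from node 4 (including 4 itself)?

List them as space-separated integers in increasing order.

Before: nodes reachable from 4: {0,1,2,4}
Adding (3,4): merges 4's component with another. Reachability grows.
After: nodes reachable from 4: {0,1,2,3,4}

Answer: 0 1 2 3 4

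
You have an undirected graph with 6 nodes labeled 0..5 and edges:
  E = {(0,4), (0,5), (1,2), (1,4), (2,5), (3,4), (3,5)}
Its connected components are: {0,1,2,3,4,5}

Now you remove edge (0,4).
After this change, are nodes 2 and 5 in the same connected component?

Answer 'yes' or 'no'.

Answer: yes

Derivation:
Initial components: {0,1,2,3,4,5}
Removing edge (0,4): not a bridge — component count unchanged at 1.
New components: {0,1,2,3,4,5}
Are 2 and 5 in the same component? yes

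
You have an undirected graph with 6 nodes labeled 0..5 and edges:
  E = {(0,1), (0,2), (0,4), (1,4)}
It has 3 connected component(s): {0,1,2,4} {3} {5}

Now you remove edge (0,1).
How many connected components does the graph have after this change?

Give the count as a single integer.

Answer: 3

Derivation:
Initial component count: 3
Remove (0,1): not a bridge. Count unchanged: 3.
  After removal, components: {0,1,2,4} {3} {5}
New component count: 3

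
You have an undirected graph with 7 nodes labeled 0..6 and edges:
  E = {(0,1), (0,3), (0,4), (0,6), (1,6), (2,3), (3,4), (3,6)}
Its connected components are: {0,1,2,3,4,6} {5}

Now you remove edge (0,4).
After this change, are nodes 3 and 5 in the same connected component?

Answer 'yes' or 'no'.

Initial components: {0,1,2,3,4,6} {5}
Removing edge (0,4): not a bridge — component count unchanged at 2.
New components: {0,1,2,3,4,6} {5}
Are 3 and 5 in the same component? no

Answer: no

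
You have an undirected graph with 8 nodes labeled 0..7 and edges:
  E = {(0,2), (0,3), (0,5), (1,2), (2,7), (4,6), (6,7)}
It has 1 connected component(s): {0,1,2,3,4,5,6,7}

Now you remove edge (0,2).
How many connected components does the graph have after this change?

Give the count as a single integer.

Answer: 2

Derivation:
Initial component count: 1
Remove (0,2): it was a bridge. Count increases: 1 -> 2.
  After removal, components: {0,3,5} {1,2,4,6,7}
New component count: 2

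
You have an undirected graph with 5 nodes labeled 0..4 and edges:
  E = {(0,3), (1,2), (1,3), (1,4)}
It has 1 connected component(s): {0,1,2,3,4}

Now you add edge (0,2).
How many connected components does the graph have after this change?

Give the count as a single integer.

Answer: 1

Derivation:
Initial component count: 1
Add (0,2): endpoints already in same component. Count unchanged: 1.
New component count: 1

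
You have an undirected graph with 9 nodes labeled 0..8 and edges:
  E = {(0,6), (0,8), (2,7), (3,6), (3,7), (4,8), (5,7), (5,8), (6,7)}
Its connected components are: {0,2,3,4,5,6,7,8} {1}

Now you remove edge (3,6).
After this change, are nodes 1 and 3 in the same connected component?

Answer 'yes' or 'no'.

Answer: no

Derivation:
Initial components: {0,2,3,4,5,6,7,8} {1}
Removing edge (3,6): not a bridge — component count unchanged at 2.
New components: {0,2,3,4,5,6,7,8} {1}
Are 1 and 3 in the same component? no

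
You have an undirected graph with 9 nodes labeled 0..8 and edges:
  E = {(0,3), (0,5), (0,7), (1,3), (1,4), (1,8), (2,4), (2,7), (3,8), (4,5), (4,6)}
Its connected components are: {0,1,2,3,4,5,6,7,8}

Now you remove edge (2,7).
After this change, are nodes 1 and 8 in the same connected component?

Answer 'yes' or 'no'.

Initial components: {0,1,2,3,4,5,6,7,8}
Removing edge (2,7): not a bridge — component count unchanged at 1.
New components: {0,1,2,3,4,5,6,7,8}
Are 1 and 8 in the same component? yes

Answer: yes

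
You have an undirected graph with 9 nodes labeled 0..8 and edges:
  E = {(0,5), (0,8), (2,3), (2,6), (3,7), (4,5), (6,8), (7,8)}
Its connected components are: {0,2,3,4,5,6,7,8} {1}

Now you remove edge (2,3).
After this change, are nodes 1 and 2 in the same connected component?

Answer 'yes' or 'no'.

Initial components: {0,2,3,4,5,6,7,8} {1}
Removing edge (2,3): not a bridge — component count unchanged at 2.
New components: {0,2,3,4,5,6,7,8} {1}
Are 1 and 2 in the same component? no

Answer: no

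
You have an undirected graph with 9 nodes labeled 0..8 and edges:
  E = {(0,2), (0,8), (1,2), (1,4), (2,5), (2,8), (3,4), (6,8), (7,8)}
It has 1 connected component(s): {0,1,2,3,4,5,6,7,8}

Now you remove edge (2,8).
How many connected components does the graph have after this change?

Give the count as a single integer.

Initial component count: 1
Remove (2,8): not a bridge. Count unchanged: 1.
  After removal, components: {0,1,2,3,4,5,6,7,8}
New component count: 1

Answer: 1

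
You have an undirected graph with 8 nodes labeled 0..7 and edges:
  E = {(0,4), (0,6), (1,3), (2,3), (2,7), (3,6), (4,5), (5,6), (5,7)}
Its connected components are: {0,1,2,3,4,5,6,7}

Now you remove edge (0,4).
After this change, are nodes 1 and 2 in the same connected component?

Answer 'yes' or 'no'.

Answer: yes

Derivation:
Initial components: {0,1,2,3,4,5,6,7}
Removing edge (0,4): not a bridge — component count unchanged at 1.
New components: {0,1,2,3,4,5,6,7}
Are 1 and 2 in the same component? yes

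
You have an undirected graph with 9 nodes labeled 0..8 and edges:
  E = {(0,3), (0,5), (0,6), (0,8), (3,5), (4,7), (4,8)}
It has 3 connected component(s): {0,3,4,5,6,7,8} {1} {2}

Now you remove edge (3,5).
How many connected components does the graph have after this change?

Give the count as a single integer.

Initial component count: 3
Remove (3,5): not a bridge. Count unchanged: 3.
  After removal, components: {0,3,4,5,6,7,8} {1} {2}
New component count: 3

Answer: 3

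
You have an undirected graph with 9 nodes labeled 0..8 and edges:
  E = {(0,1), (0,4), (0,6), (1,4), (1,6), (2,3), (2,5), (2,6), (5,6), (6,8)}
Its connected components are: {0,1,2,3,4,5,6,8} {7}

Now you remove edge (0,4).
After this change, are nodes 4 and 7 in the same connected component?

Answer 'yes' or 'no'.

Initial components: {0,1,2,3,4,5,6,8} {7}
Removing edge (0,4): not a bridge — component count unchanged at 2.
New components: {0,1,2,3,4,5,6,8} {7}
Are 4 and 7 in the same component? no

Answer: no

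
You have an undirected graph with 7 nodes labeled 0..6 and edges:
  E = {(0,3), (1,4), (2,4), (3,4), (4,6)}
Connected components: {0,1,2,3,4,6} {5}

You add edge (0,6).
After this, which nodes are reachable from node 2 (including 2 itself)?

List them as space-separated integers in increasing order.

Before: nodes reachable from 2: {0,1,2,3,4,6}
Adding (0,6): both endpoints already in same component. Reachability from 2 unchanged.
After: nodes reachable from 2: {0,1,2,3,4,6}

Answer: 0 1 2 3 4 6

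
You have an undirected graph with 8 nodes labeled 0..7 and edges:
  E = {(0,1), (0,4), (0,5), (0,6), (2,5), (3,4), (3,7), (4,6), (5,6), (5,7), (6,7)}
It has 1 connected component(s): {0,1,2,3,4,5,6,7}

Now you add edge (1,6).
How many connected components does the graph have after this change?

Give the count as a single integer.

Initial component count: 1
Add (1,6): endpoints already in same component. Count unchanged: 1.
New component count: 1

Answer: 1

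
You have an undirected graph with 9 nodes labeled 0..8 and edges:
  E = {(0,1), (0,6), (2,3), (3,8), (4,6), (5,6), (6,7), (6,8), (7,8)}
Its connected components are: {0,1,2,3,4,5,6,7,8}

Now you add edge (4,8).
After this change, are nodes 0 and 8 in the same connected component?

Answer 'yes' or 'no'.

Answer: yes

Derivation:
Initial components: {0,1,2,3,4,5,6,7,8}
Adding edge (4,8): both already in same component {0,1,2,3,4,5,6,7,8}. No change.
New components: {0,1,2,3,4,5,6,7,8}
Are 0 and 8 in the same component? yes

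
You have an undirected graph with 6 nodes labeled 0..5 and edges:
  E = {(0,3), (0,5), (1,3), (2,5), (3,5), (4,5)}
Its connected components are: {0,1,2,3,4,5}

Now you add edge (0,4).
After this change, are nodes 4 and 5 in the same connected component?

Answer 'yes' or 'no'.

Answer: yes

Derivation:
Initial components: {0,1,2,3,4,5}
Adding edge (0,4): both already in same component {0,1,2,3,4,5}. No change.
New components: {0,1,2,3,4,5}
Are 4 and 5 in the same component? yes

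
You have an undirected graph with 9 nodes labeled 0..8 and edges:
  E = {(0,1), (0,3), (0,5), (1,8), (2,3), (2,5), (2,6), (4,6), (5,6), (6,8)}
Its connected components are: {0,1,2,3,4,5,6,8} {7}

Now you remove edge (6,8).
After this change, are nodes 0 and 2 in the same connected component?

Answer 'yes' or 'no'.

Answer: yes

Derivation:
Initial components: {0,1,2,3,4,5,6,8} {7}
Removing edge (6,8): not a bridge — component count unchanged at 2.
New components: {0,1,2,3,4,5,6,8} {7}
Are 0 and 2 in the same component? yes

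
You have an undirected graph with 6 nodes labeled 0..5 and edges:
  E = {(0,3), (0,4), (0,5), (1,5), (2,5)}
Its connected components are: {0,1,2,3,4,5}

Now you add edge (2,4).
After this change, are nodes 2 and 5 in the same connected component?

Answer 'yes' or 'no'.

Initial components: {0,1,2,3,4,5}
Adding edge (2,4): both already in same component {0,1,2,3,4,5}. No change.
New components: {0,1,2,3,4,5}
Are 2 and 5 in the same component? yes

Answer: yes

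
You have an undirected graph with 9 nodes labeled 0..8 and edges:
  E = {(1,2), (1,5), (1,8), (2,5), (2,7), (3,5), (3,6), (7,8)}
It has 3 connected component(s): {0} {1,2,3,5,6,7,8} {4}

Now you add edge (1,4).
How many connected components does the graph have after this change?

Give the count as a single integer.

Answer: 2

Derivation:
Initial component count: 3
Add (1,4): merges two components. Count decreases: 3 -> 2.
New component count: 2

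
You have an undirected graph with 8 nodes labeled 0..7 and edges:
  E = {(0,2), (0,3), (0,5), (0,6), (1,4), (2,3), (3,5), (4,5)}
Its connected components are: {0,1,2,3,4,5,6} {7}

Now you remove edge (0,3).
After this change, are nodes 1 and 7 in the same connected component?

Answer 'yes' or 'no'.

Answer: no

Derivation:
Initial components: {0,1,2,3,4,5,6} {7}
Removing edge (0,3): not a bridge — component count unchanged at 2.
New components: {0,1,2,3,4,5,6} {7}
Are 1 and 7 in the same component? no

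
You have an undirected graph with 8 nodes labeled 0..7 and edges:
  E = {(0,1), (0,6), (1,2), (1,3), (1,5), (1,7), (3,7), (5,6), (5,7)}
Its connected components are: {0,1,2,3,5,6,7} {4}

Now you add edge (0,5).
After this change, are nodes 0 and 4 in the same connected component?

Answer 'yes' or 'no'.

Initial components: {0,1,2,3,5,6,7} {4}
Adding edge (0,5): both already in same component {0,1,2,3,5,6,7}. No change.
New components: {0,1,2,3,5,6,7} {4}
Are 0 and 4 in the same component? no

Answer: no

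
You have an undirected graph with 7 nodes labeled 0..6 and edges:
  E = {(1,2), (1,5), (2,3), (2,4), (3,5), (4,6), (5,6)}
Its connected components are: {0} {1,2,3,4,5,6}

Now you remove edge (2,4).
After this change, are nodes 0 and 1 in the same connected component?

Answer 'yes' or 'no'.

Initial components: {0} {1,2,3,4,5,6}
Removing edge (2,4): not a bridge — component count unchanged at 2.
New components: {0} {1,2,3,4,5,6}
Are 0 and 1 in the same component? no

Answer: no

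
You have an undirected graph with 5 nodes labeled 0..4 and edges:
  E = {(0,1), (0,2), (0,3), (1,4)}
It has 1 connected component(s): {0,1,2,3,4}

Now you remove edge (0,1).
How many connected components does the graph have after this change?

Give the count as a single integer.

Answer: 2

Derivation:
Initial component count: 1
Remove (0,1): it was a bridge. Count increases: 1 -> 2.
  After removal, components: {0,2,3} {1,4}
New component count: 2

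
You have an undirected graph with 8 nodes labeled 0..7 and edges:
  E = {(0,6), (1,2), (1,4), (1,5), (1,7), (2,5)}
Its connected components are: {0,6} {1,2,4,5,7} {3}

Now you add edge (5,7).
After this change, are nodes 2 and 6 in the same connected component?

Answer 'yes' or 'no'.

Initial components: {0,6} {1,2,4,5,7} {3}
Adding edge (5,7): both already in same component {1,2,4,5,7}. No change.
New components: {0,6} {1,2,4,5,7} {3}
Are 2 and 6 in the same component? no

Answer: no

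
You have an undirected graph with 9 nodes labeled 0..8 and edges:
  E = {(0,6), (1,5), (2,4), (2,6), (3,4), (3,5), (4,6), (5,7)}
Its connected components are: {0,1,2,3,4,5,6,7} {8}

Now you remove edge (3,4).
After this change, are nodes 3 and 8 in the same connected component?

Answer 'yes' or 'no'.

Initial components: {0,1,2,3,4,5,6,7} {8}
Removing edge (3,4): it was a bridge — component count 2 -> 3.
New components: {0,2,4,6} {1,3,5,7} {8}
Are 3 and 8 in the same component? no

Answer: no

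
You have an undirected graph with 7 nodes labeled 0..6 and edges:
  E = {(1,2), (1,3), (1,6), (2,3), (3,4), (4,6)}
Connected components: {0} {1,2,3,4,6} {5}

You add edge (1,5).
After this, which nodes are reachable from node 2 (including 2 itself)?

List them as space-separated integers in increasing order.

Answer: 1 2 3 4 5 6

Derivation:
Before: nodes reachable from 2: {1,2,3,4,6}
Adding (1,5): merges 2's component with another. Reachability grows.
After: nodes reachable from 2: {1,2,3,4,5,6}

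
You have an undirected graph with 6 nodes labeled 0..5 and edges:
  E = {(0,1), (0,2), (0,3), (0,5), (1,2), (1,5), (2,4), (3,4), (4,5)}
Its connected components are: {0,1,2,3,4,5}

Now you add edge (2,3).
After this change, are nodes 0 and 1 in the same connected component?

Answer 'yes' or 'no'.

Answer: yes

Derivation:
Initial components: {0,1,2,3,4,5}
Adding edge (2,3): both already in same component {0,1,2,3,4,5}. No change.
New components: {0,1,2,3,4,5}
Are 0 and 1 in the same component? yes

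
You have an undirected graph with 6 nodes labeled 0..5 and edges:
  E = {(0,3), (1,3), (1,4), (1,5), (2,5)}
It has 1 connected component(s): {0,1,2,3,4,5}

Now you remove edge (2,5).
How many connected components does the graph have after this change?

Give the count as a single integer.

Initial component count: 1
Remove (2,5): it was a bridge. Count increases: 1 -> 2.
  After removal, components: {0,1,3,4,5} {2}
New component count: 2

Answer: 2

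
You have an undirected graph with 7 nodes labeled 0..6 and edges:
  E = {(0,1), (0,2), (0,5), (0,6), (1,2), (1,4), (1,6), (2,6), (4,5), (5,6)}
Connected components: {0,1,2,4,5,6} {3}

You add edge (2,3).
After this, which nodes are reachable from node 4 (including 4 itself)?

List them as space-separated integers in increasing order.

Before: nodes reachable from 4: {0,1,2,4,5,6}
Adding (2,3): merges 4's component with another. Reachability grows.
After: nodes reachable from 4: {0,1,2,3,4,5,6}

Answer: 0 1 2 3 4 5 6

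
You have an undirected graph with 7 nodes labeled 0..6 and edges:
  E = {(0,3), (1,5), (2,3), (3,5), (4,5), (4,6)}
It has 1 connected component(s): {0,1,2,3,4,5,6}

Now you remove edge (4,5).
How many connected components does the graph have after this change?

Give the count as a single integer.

Answer: 2

Derivation:
Initial component count: 1
Remove (4,5): it was a bridge. Count increases: 1 -> 2.
  After removal, components: {0,1,2,3,5} {4,6}
New component count: 2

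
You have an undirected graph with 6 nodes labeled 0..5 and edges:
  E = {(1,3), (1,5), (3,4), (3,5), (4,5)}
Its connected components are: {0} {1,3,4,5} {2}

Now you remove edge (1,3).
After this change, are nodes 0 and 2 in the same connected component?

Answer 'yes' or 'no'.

Initial components: {0} {1,3,4,5} {2}
Removing edge (1,3): not a bridge — component count unchanged at 3.
New components: {0} {1,3,4,5} {2}
Are 0 and 2 in the same component? no

Answer: no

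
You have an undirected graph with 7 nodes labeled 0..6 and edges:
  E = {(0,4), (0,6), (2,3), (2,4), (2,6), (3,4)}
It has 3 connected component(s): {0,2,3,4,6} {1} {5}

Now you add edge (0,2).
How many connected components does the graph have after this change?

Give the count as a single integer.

Initial component count: 3
Add (0,2): endpoints already in same component. Count unchanged: 3.
New component count: 3

Answer: 3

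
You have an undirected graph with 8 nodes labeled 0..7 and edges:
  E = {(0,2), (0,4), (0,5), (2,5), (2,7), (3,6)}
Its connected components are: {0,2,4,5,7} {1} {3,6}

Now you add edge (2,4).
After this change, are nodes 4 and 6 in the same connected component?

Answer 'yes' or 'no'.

Answer: no

Derivation:
Initial components: {0,2,4,5,7} {1} {3,6}
Adding edge (2,4): both already in same component {0,2,4,5,7}. No change.
New components: {0,2,4,5,7} {1} {3,6}
Are 4 and 6 in the same component? no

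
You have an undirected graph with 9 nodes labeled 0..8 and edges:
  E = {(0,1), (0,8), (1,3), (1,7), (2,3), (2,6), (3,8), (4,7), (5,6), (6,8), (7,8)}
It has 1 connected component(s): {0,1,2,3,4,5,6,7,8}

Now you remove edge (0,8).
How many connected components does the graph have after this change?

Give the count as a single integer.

Answer: 1

Derivation:
Initial component count: 1
Remove (0,8): not a bridge. Count unchanged: 1.
  After removal, components: {0,1,2,3,4,5,6,7,8}
New component count: 1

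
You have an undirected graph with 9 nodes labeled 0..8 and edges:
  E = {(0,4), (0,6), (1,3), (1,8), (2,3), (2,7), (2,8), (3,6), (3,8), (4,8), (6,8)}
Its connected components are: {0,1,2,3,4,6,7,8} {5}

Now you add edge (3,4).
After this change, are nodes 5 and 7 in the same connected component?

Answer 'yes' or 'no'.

Initial components: {0,1,2,3,4,6,7,8} {5}
Adding edge (3,4): both already in same component {0,1,2,3,4,6,7,8}. No change.
New components: {0,1,2,3,4,6,7,8} {5}
Are 5 and 7 in the same component? no

Answer: no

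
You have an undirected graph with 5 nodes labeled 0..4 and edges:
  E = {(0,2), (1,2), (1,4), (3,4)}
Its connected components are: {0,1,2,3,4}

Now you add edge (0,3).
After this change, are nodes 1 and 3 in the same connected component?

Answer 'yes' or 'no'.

Answer: yes

Derivation:
Initial components: {0,1,2,3,4}
Adding edge (0,3): both already in same component {0,1,2,3,4}. No change.
New components: {0,1,2,3,4}
Are 1 and 3 in the same component? yes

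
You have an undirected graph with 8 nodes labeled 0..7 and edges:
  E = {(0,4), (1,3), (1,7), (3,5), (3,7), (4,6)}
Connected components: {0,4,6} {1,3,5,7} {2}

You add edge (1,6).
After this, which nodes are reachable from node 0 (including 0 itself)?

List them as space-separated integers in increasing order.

Before: nodes reachable from 0: {0,4,6}
Adding (1,6): merges 0's component with another. Reachability grows.
After: nodes reachable from 0: {0,1,3,4,5,6,7}

Answer: 0 1 3 4 5 6 7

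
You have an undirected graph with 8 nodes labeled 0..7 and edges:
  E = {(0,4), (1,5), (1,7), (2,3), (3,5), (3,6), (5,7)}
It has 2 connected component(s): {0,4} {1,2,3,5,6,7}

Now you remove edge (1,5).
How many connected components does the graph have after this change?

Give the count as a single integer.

Answer: 2

Derivation:
Initial component count: 2
Remove (1,5): not a bridge. Count unchanged: 2.
  After removal, components: {0,4} {1,2,3,5,6,7}
New component count: 2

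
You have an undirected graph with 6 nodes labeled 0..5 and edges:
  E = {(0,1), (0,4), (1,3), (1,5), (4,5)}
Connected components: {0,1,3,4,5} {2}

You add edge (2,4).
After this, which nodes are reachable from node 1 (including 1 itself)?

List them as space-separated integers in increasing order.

Before: nodes reachable from 1: {0,1,3,4,5}
Adding (2,4): merges 1's component with another. Reachability grows.
After: nodes reachable from 1: {0,1,2,3,4,5}

Answer: 0 1 2 3 4 5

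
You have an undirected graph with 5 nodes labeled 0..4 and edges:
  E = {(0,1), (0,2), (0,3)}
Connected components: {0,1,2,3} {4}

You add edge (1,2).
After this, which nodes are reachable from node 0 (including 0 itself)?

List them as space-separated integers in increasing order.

Before: nodes reachable from 0: {0,1,2,3}
Adding (1,2): both endpoints already in same component. Reachability from 0 unchanged.
After: nodes reachable from 0: {0,1,2,3}

Answer: 0 1 2 3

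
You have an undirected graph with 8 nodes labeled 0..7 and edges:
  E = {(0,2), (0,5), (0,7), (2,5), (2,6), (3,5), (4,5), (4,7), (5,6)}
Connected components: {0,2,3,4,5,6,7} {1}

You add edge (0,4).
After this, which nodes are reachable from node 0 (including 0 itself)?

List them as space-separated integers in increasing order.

Answer: 0 2 3 4 5 6 7

Derivation:
Before: nodes reachable from 0: {0,2,3,4,5,6,7}
Adding (0,4): both endpoints already in same component. Reachability from 0 unchanged.
After: nodes reachable from 0: {0,2,3,4,5,6,7}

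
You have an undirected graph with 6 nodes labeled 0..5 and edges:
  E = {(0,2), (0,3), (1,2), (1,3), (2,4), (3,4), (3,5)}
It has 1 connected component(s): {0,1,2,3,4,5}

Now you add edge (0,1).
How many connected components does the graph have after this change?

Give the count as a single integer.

Initial component count: 1
Add (0,1): endpoints already in same component. Count unchanged: 1.
New component count: 1

Answer: 1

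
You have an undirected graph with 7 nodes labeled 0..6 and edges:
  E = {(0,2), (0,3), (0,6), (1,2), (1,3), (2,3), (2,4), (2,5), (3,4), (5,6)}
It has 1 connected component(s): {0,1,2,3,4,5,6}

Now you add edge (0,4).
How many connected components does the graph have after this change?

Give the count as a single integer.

Initial component count: 1
Add (0,4): endpoints already in same component. Count unchanged: 1.
New component count: 1

Answer: 1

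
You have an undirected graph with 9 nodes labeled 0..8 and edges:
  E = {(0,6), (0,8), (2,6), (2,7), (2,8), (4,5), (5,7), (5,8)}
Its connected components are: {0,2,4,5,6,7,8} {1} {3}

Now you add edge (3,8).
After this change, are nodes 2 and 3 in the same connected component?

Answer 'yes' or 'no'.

Initial components: {0,2,4,5,6,7,8} {1} {3}
Adding edge (3,8): merges {3} and {0,2,4,5,6,7,8}.
New components: {0,2,3,4,5,6,7,8} {1}
Are 2 and 3 in the same component? yes

Answer: yes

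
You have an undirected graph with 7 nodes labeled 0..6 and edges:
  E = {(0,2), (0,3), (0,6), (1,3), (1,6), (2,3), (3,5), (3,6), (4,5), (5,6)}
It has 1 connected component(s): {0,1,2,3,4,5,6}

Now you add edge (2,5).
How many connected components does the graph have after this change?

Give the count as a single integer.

Initial component count: 1
Add (2,5): endpoints already in same component. Count unchanged: 1.
New component count: 1

Answer: 1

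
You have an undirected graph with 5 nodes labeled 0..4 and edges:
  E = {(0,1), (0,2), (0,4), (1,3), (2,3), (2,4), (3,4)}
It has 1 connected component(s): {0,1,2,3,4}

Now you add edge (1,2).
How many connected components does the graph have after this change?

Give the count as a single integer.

Initial component count: 1
Add (1,2): endpoints already in same component. Count unchanged: 1.
New component count: 1

Answer: 1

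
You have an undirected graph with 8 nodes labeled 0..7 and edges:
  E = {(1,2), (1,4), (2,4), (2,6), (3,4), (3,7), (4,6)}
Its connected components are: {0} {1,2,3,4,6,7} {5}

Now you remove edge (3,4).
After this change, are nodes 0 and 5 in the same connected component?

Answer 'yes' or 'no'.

Answer: no

Derivation:
Initial components: {0} {1,2,3,4,6,7} {5}
Removing edge (3,4): it was a bridge — component count 3 -> 4.
New components: {0} {1,2,4,6} {3,7} {5}
Are 0 and 5 in the same component? no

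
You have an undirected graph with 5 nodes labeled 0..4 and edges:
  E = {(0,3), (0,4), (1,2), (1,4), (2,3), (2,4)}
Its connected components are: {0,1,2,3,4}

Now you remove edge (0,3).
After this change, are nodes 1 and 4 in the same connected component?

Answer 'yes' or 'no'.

Initial components: {0,1,2,3,4}
Removing edge (0,3): not a bridge — component count unchanged at 1.
New components: {0,1,2,3,4}
Are 1 and 4 in the same component? yes

Answer: yes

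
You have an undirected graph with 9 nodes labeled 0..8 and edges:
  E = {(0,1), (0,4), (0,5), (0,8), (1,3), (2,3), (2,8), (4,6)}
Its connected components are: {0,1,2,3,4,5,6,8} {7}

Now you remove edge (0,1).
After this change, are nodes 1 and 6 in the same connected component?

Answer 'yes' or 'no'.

Initial components: {0,1,2,3,4,5,6,8} {7}
Removing edge (0,1): not a bridge — component count unchanged at 2.
New components: {0,1,2,3,4,5,6,8} {7}
Are 1 and 6 in the same component? yes

Answer: yes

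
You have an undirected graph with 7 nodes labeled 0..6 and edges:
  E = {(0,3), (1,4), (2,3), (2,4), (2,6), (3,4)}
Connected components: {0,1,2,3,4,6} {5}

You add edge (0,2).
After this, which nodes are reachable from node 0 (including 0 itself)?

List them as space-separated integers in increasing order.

Before: nodes reachable from 0: {0,1,2,3,4,6}
Adding (0,2): both endpoints already in same component. Reachability from 0 unchanged.
After: nodes reachable from 0: {0,1,2,3,4,6}

Answer: 0 1 2 3 4 6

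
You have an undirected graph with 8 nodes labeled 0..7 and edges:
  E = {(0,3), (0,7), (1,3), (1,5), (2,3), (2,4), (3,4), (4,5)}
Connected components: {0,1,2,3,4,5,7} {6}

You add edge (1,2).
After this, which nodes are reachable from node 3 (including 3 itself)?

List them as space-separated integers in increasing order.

Answer: 0 1 2 3 4 5 7

Derivation:
Before: nodes reachable from 3: {0,1,2,3,4,5,7}
Adding (1,2): both endpoints already in same component. Reachability from 3 unchanged.
After: nodes reachable from 3: {0,1,2,3,4,5,7}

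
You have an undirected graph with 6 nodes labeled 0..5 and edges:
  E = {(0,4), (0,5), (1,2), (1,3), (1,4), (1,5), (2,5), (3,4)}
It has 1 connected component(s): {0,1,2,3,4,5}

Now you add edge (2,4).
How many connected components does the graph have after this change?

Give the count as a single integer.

Initial component count: 1
Add (2,4): endpoints already in same component. Count unchanged: 1.
New component count: 1

Answer: 1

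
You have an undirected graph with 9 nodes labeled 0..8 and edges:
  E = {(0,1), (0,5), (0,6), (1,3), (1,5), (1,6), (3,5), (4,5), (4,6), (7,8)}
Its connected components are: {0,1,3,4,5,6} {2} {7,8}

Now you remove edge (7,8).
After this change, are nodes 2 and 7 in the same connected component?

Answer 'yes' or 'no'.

Initial components: {0,1,3,4,5,6} {2} {7,8}
Removing edge (7,8): it was a bridge — component count 3 -> 4.
New components: {0,1,3,4,5,6} {2} {7} {8}
Are 2 and 7 in the same component? no

Answer: no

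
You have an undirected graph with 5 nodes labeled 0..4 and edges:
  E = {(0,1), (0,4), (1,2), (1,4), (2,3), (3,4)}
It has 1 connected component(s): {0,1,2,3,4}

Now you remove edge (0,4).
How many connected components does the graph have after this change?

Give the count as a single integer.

Initial component count: 1
Remove (0,4): not a bridge. Count unchanged: 1.
  After removal, components: {0,1,2,3,4}
New component count: 1

Answer: 1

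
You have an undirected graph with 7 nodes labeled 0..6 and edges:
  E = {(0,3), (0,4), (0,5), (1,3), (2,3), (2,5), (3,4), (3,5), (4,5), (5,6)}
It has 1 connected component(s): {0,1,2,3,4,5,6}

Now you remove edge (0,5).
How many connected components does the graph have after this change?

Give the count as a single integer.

Answer: 1

Derivation:
Initial component count: 1
Remove (0,5): not a bridge. Count unchanged: 1.
  After removal, components: {0,1,2,3,4,5,6}
New component count: 1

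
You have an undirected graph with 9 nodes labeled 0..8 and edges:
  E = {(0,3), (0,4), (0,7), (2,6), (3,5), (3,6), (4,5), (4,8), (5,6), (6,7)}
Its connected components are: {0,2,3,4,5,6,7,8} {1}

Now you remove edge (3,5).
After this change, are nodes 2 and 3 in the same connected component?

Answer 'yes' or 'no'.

Answer: yes

Derivation:
Initial components: {0,2,3,4,5,6,7,8} {1}
Removing edge (3,5): not a bridge — component count unchanged at 2.
New components: {0,2,3,4,5,6,7,8} {1}
Are 2 and 3 in the same component? yes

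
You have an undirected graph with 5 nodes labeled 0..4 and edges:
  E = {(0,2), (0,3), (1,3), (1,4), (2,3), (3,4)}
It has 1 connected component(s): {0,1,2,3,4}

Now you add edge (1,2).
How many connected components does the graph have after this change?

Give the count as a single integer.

Answer: 1

Derivation:
Initial component count: 1
Add (1,2): endpoints already in same component. Count unchanged: 1.
New component count: 1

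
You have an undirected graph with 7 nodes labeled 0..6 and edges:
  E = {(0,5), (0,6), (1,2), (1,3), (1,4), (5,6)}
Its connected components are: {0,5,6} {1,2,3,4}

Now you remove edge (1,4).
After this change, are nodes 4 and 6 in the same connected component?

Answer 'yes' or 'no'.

Initial components: {0,5,6} {1,2,3,4}
Removing edge (1,4): it was a bridge — component count 2 -> 3.
New components: {0,5,6} {1,2,3} {4}
Are 4 and 6 in the same component? no

Answer: no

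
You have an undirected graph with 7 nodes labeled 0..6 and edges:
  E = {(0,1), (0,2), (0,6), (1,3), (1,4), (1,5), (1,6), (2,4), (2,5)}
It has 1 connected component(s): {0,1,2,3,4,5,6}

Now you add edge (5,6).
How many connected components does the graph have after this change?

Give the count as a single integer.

Initial component count: 1
Add (5,6): endpoints already in same component. Count unchanged: 1.
New component count: 1

Answer: 1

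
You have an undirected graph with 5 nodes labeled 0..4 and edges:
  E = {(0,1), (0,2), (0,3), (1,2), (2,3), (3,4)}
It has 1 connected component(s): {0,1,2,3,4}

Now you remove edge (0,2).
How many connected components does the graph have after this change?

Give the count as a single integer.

Initial component count: 1
Remove (0,2): not a bridge. Count unchanged: 1.
  After removal, components: {0,1,2,3,4}
New component count: 1

Answer: 1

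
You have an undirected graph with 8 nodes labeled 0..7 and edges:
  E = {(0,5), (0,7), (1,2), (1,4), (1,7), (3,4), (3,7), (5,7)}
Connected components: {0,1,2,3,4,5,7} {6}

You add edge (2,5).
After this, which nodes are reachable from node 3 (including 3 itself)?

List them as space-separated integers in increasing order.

Before: nodes reachable from 3: {0,1,2,3,4,5,7}
Adding (2,5): both endpoints already in same component. Reachability from 3 unchanged.
After: nodes reachable from 3: {0,1,2,3,4,5,7}

Answer: 0 1 2 3 4 5 7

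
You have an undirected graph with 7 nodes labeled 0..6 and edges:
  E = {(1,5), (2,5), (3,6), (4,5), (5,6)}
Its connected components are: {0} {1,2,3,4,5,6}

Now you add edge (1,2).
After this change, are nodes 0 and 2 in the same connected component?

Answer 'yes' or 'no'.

Initial components: {0} {1,2,3,4,5,6}
Adding edge (1,2): both already in same component {1,2,3,4,5,6}. No change.
New components: {0} {1,2,3,4,5,6}
Are 0 and 2 in the same component? no

Answer: no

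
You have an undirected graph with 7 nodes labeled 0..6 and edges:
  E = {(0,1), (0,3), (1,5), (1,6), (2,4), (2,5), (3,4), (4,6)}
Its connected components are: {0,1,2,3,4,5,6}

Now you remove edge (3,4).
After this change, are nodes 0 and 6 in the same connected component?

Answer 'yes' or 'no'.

Initial components: {0,1,2,3,4,5,6}
Removing edge (3,4): not a bridge — component count unchanged at 1.
New components: {0,1,2,3,4,5,6}
Are 0 and 6 in the same component? yes

Answer: yes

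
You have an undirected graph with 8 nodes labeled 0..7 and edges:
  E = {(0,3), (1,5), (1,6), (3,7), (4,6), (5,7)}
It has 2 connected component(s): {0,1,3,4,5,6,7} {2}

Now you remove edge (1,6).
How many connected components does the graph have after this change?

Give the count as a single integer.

Initial component count: 2
Remove (1,6): it was a bridge. Count increases: 2 -> 3.
  After removal, components: {0,1,3,5,7} {2} {4,6}
New component count: 3

Answer: 3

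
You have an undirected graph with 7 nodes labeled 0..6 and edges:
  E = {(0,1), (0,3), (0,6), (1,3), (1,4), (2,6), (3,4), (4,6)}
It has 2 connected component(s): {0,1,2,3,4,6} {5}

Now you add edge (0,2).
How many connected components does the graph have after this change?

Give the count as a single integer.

Initial component count: 2
Add (0,2): endpoints already in same component. Count unchanged: 2.
New component count: 2

Answer: 2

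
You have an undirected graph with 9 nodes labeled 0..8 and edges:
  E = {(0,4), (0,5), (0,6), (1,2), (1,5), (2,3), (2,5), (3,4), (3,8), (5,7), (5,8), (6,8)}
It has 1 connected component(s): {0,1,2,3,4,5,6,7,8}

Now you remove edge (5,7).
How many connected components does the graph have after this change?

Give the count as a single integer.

Answer: 2

Derivation:
Initial component count: 1
Remove (5,7): it was a bridge. Count increases: 1 -> 2.
  After removal, components: {0,1,2,3,4,5,6,8} {7}
New component count: 2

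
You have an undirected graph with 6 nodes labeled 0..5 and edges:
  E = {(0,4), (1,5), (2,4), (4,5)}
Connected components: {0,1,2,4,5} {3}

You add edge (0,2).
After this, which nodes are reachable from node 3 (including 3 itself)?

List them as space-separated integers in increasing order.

Before: nodes reachable from 3: {3}
Adding (0,2): both endpoints already in same component. Reachability from 3 unchanged.
After: nodes reachable from 3: {3}

Answer: 3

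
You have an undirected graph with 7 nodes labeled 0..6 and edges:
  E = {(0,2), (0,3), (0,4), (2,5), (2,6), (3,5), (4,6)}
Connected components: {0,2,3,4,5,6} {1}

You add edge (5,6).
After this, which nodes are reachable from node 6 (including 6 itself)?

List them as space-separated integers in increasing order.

Before: nodes reachable from 6: {0,2,3,4,5,6}
Adding (5,6): both endpoints already in same component. Reachability from 6 unchanged.
After: nodes reachable from 6: {0,2,3,4,5,6}

Answer: 0 2 3 4 5 6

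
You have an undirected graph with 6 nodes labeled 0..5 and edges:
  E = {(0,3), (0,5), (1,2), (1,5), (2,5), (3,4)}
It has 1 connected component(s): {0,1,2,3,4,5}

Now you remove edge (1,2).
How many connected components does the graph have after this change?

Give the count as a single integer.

Initial component count: 1
Remove (1,2): not a bridge. Count unchanged: 1.
  After removal, components: {0,1,2,3,4,5}
New component count: 1

Answer: 1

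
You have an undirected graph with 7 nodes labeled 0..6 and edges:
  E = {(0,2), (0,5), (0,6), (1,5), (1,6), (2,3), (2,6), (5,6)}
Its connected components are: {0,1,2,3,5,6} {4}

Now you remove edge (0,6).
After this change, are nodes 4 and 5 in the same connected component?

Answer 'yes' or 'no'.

Answer: no

Derivation:
Initial components: {0,1,2,3,5,6} {4}
Removing edge (0,6): not a bridge — component count unchanged at 2.
New components: {0,1,2,3,5,6} {4}
Are 4 and 5 in the same component? no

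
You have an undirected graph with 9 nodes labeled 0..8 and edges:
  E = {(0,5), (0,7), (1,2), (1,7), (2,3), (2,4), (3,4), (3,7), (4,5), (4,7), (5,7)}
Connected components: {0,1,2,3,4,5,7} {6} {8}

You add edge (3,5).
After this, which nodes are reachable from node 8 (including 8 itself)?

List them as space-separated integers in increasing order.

Answer: 8

Derivation:
Before: nodes reachable from 8: {8}
Adding (3,5): both endpoints already in same component. Reachability from 8 unchanged.
After: nodes reachable from 8: {8}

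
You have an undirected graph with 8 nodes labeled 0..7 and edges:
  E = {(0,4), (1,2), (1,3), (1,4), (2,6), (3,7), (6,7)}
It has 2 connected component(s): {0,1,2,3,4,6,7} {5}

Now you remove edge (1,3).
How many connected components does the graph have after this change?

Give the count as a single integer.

Initial component count: 2
Remove (1,3): not a bridge. Count unchanged: 2.
  After removal, components: {0,1,2,3,4,6,7} {5}
New component count: 2

Answer: 2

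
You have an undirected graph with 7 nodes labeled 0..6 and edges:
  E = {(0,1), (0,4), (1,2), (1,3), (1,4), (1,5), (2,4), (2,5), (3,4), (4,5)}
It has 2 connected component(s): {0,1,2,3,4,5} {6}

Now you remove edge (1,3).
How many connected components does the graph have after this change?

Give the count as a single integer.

Answer: 2

Derivation:
Initial component count: 2
Remove (1,3): not a bridge. Count unchanged: 2.
  After removal, components: {0,1,2,3,4,5} {6}
New component count: 2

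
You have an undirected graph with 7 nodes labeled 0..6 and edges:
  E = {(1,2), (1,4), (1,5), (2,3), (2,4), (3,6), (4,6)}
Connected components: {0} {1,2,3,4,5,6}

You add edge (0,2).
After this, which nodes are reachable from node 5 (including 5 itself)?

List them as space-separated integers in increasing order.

Before: nodes reachable from 5: {1,2,3,4,5,6}
Adding (0,2): merges 5's component with another. Reachability grows.
After: nodes reachable from 5: {0,1,2,3,4,5,6}

Answer: 0 1 2 3 4 5 6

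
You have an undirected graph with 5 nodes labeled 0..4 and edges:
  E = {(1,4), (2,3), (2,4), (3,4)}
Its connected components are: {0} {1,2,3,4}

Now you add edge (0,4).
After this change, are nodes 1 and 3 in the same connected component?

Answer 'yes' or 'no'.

Initial components: {0} {1,2,3,4}
Adding edge (0,4): merges {0} and {1,2,3,4}.
New components: {0,1,2,3,4}
Are 1 and 3 in the same component? yes

Answer: yes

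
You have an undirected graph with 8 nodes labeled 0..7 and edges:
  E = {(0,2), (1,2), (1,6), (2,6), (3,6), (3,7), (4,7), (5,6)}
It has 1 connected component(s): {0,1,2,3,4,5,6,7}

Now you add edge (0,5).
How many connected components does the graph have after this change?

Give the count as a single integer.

Answer: 1

Derivation:
Initial component count: 1
Add (0,5): endpoints already in same component. Count unchanged: 1.
New component count: 1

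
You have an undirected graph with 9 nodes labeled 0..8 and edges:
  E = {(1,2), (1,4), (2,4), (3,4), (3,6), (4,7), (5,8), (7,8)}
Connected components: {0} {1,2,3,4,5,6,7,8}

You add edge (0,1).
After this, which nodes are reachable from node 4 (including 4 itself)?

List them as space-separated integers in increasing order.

Answer: 0 1 2 3 4 5 6 7 8

Derivation:
Before: nodes reachable from 4: {1,2,3,4,5,6,7,8}
Adding (0,1): merges 4's component with another. Reachability grows.
After: nodes reachable from 4: {0,1,2,3,4,5,6,7,8}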